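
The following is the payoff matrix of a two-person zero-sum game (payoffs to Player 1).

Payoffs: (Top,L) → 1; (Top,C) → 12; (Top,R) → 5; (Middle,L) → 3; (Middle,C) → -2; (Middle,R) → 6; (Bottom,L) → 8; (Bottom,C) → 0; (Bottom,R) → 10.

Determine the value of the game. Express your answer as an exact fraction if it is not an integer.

96/19

Row minima: Top → 1, Middle → -2, Bottom → 0; maximin = 1.
Column maxima: L → 8, C → 12, R → 10; minimax = 8.
1 ≠ 8, so there is no saddle point; optimal play is mixed.
Middle is strictly dominated by Bottom, so Player 1 never plays it.
R is strictly dominated by L (it gives Player 1 strictly more in every row), so Player 2 never plays it.
On the remaining 2×2 (Top, Bottom vs L, C):
Let Player 1 play Top with probability p. Expected payoff against L: 1p + 8(1−p) = −7p + 8; against C: 12p + 0(1−p) = 12p.
Setting these equal: −7p + 8 = 12p ⇒ −19p = -8 ⇒ p = 8/19, and the value is (-7)·(8/19) + 8 = 96/19.
For Player 2: with q = P(L), equating Top's and Bottom's payoffs gives −11q + 12 = 8q ⇒ q = 12/19.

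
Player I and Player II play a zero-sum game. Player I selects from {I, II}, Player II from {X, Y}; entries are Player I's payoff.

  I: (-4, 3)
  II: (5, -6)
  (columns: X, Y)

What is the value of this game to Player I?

Row minima: I → -4, II → -6; maximin = -4.
Column maxima: X → 5, Y → 3; minimax = 3.
-4 ≠ 3, so there is no saddle point; optimal play is mixed.
Let Player I play I with probability p. Expected payoff against X: (-4)p + 5(1−p) = −9p + 5; against Y: 3p + (-6)(1−p) = 9p − 6.
Setting these equal: −9p + 5 = 9p − 6 ⇒ −18p = -11 ⇒ p = 11/18, and the value is (-9)·(11/18) + 5 = -1/2.
For Player II: with q = P(X), equating I's and II's payoffs gives −7q + 3 = 11q − 6 ⇒ q = 1/2.

-1/2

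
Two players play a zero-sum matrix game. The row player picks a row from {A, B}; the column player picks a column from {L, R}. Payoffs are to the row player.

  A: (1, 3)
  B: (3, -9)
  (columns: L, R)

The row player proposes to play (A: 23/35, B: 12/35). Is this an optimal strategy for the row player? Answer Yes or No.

No

Against L this mix gives (23/35)·1 + (12/35)·3 = 59/35.
Against R this mix gives (23/35)·3 + (12/35)·(-9) = -39/35.
The column player will play R, holding the row player to -39/35. Shifting weight toward the row that does better against R would raise this floor (the equalizing mix achieves 9/7 against both R and L), so the proposed strategy is not optimal.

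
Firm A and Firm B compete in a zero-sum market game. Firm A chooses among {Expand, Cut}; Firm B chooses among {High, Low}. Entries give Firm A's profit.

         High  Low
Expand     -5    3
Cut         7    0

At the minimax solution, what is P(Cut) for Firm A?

Row minima: Expand → -5, Cut → 0; maximin = 0.
Column maxima: High → 7, Low → 3; minimax = 3.
0 ≠ 3, so there is no saddle point; optimal play is mixed.
Let Firm A play Expand with probability p. Expected payoff against High: (-5)p + 7(1−p) = −12p + 7; against Low: 3p + 0(1−p) = 3p.
Setting these equal: −12p + 7 = 3p ⇒ −15p = -7 ⇒ p = 7/15, and the value is (-12)·(7/15) + 7 = 7/5.
For Firm B: with q = P(High), equating Expand's and Cut's payoffs gives −8q + 3 = 7q ⇒ q = 1/5.

8/15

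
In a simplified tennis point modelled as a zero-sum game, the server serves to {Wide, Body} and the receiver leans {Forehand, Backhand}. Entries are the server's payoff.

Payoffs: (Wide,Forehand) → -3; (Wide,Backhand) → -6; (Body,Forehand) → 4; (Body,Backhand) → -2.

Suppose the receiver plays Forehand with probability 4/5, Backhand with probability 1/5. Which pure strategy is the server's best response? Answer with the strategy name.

Expected payoff of Wide: (4/5)·(-3) + (1/5)·(-6) = -18/5.
Expected payoff of Body: (4/5)·4 + (1/5)·(-2) = 14/5.
The largest is 14/5, so the server's best response is Body.

Body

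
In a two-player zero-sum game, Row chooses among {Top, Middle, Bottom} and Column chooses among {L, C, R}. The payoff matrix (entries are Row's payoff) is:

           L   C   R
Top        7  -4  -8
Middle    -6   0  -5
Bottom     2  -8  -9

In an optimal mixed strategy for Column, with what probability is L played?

3/16

Row minima: Top → -8, Middle → -6, Bottom → -9; maximin = -6.
Column maxima: L → 7, C → 0, R → -5; minimax = -5.
-6 ≠ -5, so there is no saddle point; optimal play is mixed.
Bottom is strictly dominated by Top, so Row never plays it.
C is strictly dominated by R (it gives Row strictly more in every row), so Column never plays it.
On the remaining 2×2 (Top, Middle vs L, R):
Let Row play Top with probability p. Expected payoff against L: 7p + (-6)(1−p) = 13p − 6; against R: (-8)p + (-5)(1−p) = −3p − 5.
Setting these equal: 13p − 6 = −3p − 5 ⇒ 16p = 1 ⇒ p = 1/16, and the value is (13)·(1/16) − 6 = -83/16.
For Column: with q = P(L), equating Top's and Middle's payoffs gives 15q − 8 = −q − 5 ⇒ q = 3/16.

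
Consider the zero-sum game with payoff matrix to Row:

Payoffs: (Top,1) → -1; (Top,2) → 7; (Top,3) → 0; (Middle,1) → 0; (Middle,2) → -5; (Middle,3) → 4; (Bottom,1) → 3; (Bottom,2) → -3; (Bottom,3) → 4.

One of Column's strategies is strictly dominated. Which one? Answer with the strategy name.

1 holds Row's payoff strictly below 3 in every row: -1 < 0, 0 < 4, 3 < 4.
So 3 is strictly dominated for Column.

3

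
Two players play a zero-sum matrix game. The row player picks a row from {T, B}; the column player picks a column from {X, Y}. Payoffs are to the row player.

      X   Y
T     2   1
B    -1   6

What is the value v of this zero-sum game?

Row minima: T → 1, B → -1; maximin = 1.
Column maxima: X → 2, Y → 6; minimax = 2.
1 ≠ 2, so there is no saddle point; optimal play is mixed.
Let the row player play T with probability p. Expected payoff against X: 2p + (-1)(1−p) = 3p − 1; against Y: 1p + 6(1−p) = −5p + 6.
Setting these equal: 3p − 1 = −5p + 6 ⇒ 8p = 7 ⇒ p = 7/8, and the value is (3)·(7/8) − 1 = 13/8.
For the column player: with q = P(X), equating T's and B's payoffs gives q + 1 = −7q + 6 ⇒ q = 5/8.

13/8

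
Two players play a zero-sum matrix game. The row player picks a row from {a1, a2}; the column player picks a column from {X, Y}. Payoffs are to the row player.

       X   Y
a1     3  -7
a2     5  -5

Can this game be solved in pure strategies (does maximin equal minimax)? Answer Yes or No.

Row minima: a1 → -7, a2 → -5; maximin = -5.
Column maxima: X → 5, Y → -5; minimax = -5.
maximin = minimax = -5, so a saddle point exists.

Yes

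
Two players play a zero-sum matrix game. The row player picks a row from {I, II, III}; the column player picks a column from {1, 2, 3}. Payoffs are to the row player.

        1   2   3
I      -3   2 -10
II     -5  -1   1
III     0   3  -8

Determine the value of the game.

Row minima: I → -10, II → -5, III → -8; maximin = -5.
Column maxima: 1 → 0, 2 → 3, 3 → 1; minimax = 0.
-5 ≠ 0, so there is no saddle point; optimal play is mixed.
I is strictly dominated by III, so the row player never plays it.
2 is strictly dominated by 1 (it gives the row player strictly more in every row), so the column player never plays it.
On the remaining 2×2 (II, III vs 1, 3):
Let the row player play II with probability p. Expected payoff against 1: (-5)p + 0(1−p) = −5p; against 3: 1p + (-8)(1−p) = 9p − 8.
Setting these equal: −5p = 9p − 8 ⇒ −14p = -8 ⇒ p = 4/7, and the value is (-5)·(4/7) = -20/7.
For the column player: with q = P(1), equating II's and III's payoffs gives −6q + 1 = 8q − 8 ⇒ q = 9/14.

-20/7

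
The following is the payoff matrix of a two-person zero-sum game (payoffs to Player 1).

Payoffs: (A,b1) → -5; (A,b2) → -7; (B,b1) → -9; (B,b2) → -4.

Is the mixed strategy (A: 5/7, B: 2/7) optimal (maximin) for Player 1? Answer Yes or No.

Yes

Against b1 this mix gives (5/7)·(-5) + (2/7)·(-9) = -43/7.
Against b2 this mix gives (5/7)·(-7) + (2/7)·(-4) = -43/7.
All of Player 2's active replies (b1, b2) yield -43/7, and no column does worse for Player 1. The mix makes Player 2 indifferent and guarantees -43/7, so it is optimal.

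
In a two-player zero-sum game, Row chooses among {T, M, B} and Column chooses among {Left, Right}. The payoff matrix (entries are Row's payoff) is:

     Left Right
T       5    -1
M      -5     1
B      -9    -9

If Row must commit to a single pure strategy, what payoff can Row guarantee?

Row minima: T → -1, M → -5, B → -9.
The best of these is -1.

-1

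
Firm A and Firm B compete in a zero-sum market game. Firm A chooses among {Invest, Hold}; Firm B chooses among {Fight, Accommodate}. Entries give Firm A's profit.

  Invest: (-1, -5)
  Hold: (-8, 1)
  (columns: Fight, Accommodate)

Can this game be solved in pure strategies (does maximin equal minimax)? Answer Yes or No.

No

Row minima: Invest → -5, Hold → -8; maximin = -5.
Column maxima: Fight → -1, Accommodate → 1; minimax = -1.
-5 ≠ -1, so no pure-strategy equilibrium exists.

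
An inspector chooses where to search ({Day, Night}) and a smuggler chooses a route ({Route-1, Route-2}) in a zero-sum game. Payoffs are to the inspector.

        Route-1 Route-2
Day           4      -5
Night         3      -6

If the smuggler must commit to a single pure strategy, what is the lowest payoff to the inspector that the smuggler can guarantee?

Column maxima: Route-1 → 4, Route-2 → -5.
The smallest of these is -5.

-5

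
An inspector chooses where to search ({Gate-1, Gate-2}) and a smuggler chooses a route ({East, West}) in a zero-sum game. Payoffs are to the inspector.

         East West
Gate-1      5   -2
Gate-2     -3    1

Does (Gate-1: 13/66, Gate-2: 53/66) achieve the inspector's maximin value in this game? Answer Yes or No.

Against East this mix gives (13/66)·5 + (53/66)·(-3) = -47/33.
Against West this mix gives (13/66)·(-2) + (53/66)·1 = 9/22.
The smuggler will play East, holding the inspector to -47/33. Shifting weight toward the row that does better against East would raise this floor (the equalizing mix achieves -1/11 against both East and West), so the proposed strategy is not optimal.

No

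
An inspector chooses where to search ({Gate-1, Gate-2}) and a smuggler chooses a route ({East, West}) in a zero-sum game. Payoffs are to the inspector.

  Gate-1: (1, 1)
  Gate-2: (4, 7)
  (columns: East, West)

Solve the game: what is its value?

4

Row minima: Gate-1 → 1, Gate-2 → 4; maximin = 4.
Column maxima: East → 4, West → 7; minimax = 4.
Since maximin = minimax = 4, there is a saddle point and the value is 4.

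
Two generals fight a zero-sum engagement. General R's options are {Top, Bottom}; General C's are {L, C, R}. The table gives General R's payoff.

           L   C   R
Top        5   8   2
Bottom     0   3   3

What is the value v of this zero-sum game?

Row minima: Top → 2, Bottom → 0; maximin = 2.
Column maxima: L → 5, C → 8, R → 3; minimax = 3.
2 ≠ 3, so there is no saddle point; optimal play is mixed.
C is strictly dominated by L (it gives General R strictly more in every row), so General C never plays it.
On the remaining 2×2 (Top, Bottom vs L, R):
Let General R play Top with probability p. Expected payoff against L: 5p + 0(1−p) = 5p; against R: 2p + 3(1−p) = −p + 3.
Setting these equal: 5p = −p + 3 ⇒ 6p = 3 ⇒ p = 1/2, and the value is (5)·(1/2) = 5/2.
For General C: with q = P(L), equating Top's and Bottom's payoffs gives 3q + 2 = −3q + 3 ⇒ q = 1/6.

5/2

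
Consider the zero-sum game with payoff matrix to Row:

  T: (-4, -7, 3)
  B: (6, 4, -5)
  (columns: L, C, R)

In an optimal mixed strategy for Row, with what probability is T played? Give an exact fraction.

9/19

Row minima: T → -7, B → -5; maximin = -5.
Column maxima: L → 6, C → 4, R → 3; minimax = 3.
-5 ≠ 3, so there is no saddle point; optimal play is mixed.
L is strictly dominated by C (it gives Row strictly more in every row), so Column never plays it.
On the remaining 2×2 (T, B vs C, R):
Let Row play T with probability p. Expected payoff against C: (-7)p + 4(1−p) = −11p + 4; against R: 3p + (-5)(1−p) = 8p − 5.
Setting these equal: −11p + 4 = 8p − 5 ⇒ −19p = -9 ⇒ p = 9/19, and the value is (-11)·(9/19) + 4 = -23/19.
For Column: with q = P(C), equating T's and B's payoffs gives −10q + 3 = 9q − 5 ⇒ q = 8/19.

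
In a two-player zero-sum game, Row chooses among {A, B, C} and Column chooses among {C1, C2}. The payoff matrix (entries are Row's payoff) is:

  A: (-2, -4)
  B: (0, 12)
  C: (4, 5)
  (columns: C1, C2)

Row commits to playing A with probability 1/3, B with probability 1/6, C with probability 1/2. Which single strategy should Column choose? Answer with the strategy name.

If Column plays C1, Row's expected payoff is (1/3)·(-2) + (1/6)·0 + (1/2)·4 = 4/3.
If Column plays C2, Row's expected payoff is (1/3)·(-4) + (1/6)·12 + (1/2)·5 = 19/6.
Column minimizes Row's payoff; the smallest is 4/3, so the best response is C1.

C1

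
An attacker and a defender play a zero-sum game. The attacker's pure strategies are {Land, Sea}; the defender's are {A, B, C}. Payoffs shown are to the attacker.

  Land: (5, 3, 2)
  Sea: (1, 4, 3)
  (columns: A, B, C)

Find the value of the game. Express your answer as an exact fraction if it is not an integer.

13/5

Row minima: Land → 2, Sea → 1; maximin = 2.
Column maxima: A → 5, B → 4, C → 3; minimax = 3.
2 ≠ 3, so there is no saddle point; optimal play is mixed.
B is strictly dominated by C (it gives the attacker strictly more in every row), so the defender never plays it.
On the remaining 2×2 (Land, Sea vs A, C):
Let the attacker play Land with probability p. Expected payoff against A: 5p + 1(1−p) = 4p + 1; against C: 2p + 3(1−p) = −p + 3.
Setting these equal: 4p + 1 = −p + 3 ⇒ 5p = 2 ⇒ p = 2/5, and the value is (4)·(2/5) + 1 = 13/5.
For the defender: with q = P(A), equating Land's and Sea's payoffs gives 3q + 2 = −2q + 3 ⇒ q = 1/5.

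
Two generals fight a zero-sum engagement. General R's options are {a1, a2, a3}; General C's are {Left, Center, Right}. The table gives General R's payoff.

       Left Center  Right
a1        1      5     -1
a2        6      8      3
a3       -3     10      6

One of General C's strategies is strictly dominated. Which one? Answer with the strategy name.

Left holds General R's payoff strictly below Center in every row: 1 < 5, 6 < 8, -3 < 10.
So Center is strictly dominated for General C.

Center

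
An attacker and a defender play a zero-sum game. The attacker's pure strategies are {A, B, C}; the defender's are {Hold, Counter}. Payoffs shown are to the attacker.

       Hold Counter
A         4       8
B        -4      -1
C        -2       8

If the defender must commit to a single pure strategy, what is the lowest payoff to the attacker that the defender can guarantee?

4

Column maxima: Hold → 4, Counter → 8.
The smallest of these is 4.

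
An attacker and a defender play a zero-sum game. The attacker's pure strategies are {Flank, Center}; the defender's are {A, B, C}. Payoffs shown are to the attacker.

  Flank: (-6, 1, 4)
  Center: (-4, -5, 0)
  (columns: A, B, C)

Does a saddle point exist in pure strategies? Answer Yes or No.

Row minima: Flank → -6, Center → -5; maximin = -5.
Column maxima: A → -4, B → 1, C → 4; minimax = -4.
-5 ≠ -4, so no pure-strategy equilibrium exists.

No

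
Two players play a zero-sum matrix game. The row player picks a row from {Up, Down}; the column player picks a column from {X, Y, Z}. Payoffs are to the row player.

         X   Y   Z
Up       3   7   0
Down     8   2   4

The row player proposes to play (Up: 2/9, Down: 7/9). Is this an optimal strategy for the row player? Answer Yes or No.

Against X this mix gives (2/9)·3 + (7/9)·8 = 62/9.
Against Y this mix gives (2/9)·7 + (7/9)·2 = 28/9.
Against Z this mix gives (2/9)·0 + (7/9)·4 = 28/9.
All of the column player's active replies (Y, Z) yield 28/9, and no column does worse for the row player. The mix makes the column player indifferent and guarantees 28/9, so it is optimal.

Yes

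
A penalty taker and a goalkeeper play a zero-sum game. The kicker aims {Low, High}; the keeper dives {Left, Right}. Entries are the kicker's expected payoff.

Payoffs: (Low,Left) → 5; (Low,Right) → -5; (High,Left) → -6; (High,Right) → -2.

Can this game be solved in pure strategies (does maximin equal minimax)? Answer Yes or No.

Row minima: Low → -5, High → -6; maximin = -5.
Column maxima: Left → 5, Right → -2; minimax = -2.
-5 ≠ -2, so no pure-strategy equilibrium exists.

No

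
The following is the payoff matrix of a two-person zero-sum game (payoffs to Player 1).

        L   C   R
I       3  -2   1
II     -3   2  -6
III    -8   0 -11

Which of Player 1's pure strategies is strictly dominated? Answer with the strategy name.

II gives a strictly higher payoff than III against every column: -3 > -8, 2 > 0, -6 > -11.
So III is strictly dominated and Player 1 never plays it.

III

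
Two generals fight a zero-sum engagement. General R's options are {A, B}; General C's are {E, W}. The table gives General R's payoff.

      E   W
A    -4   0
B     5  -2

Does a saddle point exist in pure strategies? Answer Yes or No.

Row minima: A → -4, B → -2; maximin = -2.
Column maxima: E → 5, W → 0; minimax = 0.
-2 ≠ 0, so no pure-strategy equilibrium exists.

No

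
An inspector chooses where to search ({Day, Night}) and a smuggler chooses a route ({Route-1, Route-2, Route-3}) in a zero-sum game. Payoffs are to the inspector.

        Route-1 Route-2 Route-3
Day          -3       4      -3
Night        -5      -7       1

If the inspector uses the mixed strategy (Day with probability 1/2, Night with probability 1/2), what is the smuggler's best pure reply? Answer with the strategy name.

Route-1

If the smuggler plays Route-1, the inspector's expected payoff is (1/2)·(-3) + (1/2)·(-5) = -4.
If the smuggler plays Route-2, the inspector's expected payoff is (1/2)·4 + (1/2)·(-7) = -3/2.
If the smuggler plays Route-3, the inspector's expected payoff is (1/2)·(-3) + (1/2)·1 = -1.
The smuggler minimizes the inspector's payoff; the smallest is -4, so the best response is Route-1.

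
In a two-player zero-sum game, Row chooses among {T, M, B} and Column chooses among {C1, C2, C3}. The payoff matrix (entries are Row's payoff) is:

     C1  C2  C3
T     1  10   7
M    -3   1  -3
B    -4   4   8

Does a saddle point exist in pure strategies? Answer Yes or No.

Yes

Row minima: T → 1, M → -3, B → -4; maximin = 1.
Column maxima: C1 → 1, C2 → 10, C3 → 8; minimax = 1.
maximin = minimax = 1, so a saddle point exists.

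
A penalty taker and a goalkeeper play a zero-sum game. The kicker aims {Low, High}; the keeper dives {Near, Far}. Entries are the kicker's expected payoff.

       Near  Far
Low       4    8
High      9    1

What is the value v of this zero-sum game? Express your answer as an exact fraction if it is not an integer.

Row minima: Low → 4, High → 1; maximin = 4.
Column maxima: Near → 9, Far → 8; minimax = 8.
4 ≠ 8, so there is no saddle point; optimal play is mixed.
Let the kicker play Low with probability p. Expected payoff against Near: 4p + 9(1−p) = −5p + 9; against Far: 8p + 1(1−p) = 7p + 1.
Setting these equal: −5p + 9 = 7p + 1 ⇒ −12p = -8 ⇒ p = 2/3, and the value is (-5)·(2/3) + 9 = 17/3.
For the keeper: with q = P(Near), equating Low's and High's payoffs gives −4q + 8 = 8q + 1 ⇒ q = 7/12.

17/3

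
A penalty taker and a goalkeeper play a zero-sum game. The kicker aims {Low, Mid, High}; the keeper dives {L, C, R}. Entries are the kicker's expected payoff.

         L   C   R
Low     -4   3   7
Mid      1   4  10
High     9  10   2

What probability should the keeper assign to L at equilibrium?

1/2

Row minima: Low → -4, Mid → 1, High → 2; maximin = 2.
Column maxima: L → 9, C → 10, R → 10; minimax = 9.
2 ≠ 9, so there is no saddle point; optimal play is mixed.
Low is strictly dominated by Mid, so the kicker never plays it.
C is strictly dominated by L (it gives the kicker strictly more in every row), so the keeper never plays it.
On the remaining 2×2 (Mid, High vs L, R):
Let the kicker play Mid with probability p. Expected payoff against L: 1p + 9(1−p) = −8p + 9; against R: 10p + 2(1−p) = 8p + 2.
Setting these equal: −8p + 9 = 8p + 2 ⇒ −16p = -7 ⇒ p = 7/16, and the value is (-8)·(7/16) + 9 = 11/2.
For the keeper: with q = P(L), equating Mid's and High's payoffs gives −9q + 10 = 7q + 2 ⇒ q = 1/2.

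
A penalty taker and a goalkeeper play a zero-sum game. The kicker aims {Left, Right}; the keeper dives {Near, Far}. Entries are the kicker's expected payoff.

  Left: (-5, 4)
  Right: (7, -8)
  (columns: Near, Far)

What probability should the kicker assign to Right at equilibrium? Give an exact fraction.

3/8

Row minima: Left → -5, Right → -8; maximin = -5.
Column maxima: Near → 7, Far → 4; minimax = 4.
-5 ≠ 4, so there is no saddle point; optimal play is mixed.
Let the kicker play Left with probability p. Expected payoff against Near: (-5)p + 7(1−p) = −12p + 7; against Far: 4p + (-8)(1−p) = 12p − 8.
Setting these equal: −12p + 7 = 12p − 8 ⇒ −24p = -15 ⇒ p = 5/8, and the value is (-12)·(5/8) + 7 = -1/2.
For the keeper: with q = P(Near), equating Left's and Right's payoffs gives −9q + 4 = 15q − 8 ⇒ q = 1/2.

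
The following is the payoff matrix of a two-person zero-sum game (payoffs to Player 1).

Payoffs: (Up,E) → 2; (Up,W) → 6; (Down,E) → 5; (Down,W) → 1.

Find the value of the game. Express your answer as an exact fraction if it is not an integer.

7/2

Row minima: Up → 2, Down → 1; maximin = 2.
Column maxima: E → 5, W → 6; minimax = 5.
2 ≠ 5, so there is no saddle point; optimal play is mixed.
Let Player 1 play Up with probability p. Expected payoff against E: 2p + 5(1−p) = −3p + 5; against W: 6p + 1(1−p) = 5p + 1.
Setting these equal: −3p + 5 = 5p + 1 ⇒ −8p = -4 ⇒ p = 1/2, and the value is (-3)·(1/2) + 5 = 7/2.
For Player 2: with q = P(E), equating Up's and Down's payoffs gives −4q + 6 = 4q + 1 ⇒ q = 5/8.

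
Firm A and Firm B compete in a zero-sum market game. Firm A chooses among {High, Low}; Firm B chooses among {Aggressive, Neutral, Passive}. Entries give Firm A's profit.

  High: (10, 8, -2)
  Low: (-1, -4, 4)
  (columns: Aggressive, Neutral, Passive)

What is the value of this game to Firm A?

Row minima: High → -2, Low → -4; maximin = -2.
Column maxima: Aggressive → 10, Neutral → 8, Passive → 4; minimax = 4.
-2 ≠ 4, so there is no saddle point; optimal play is mixed.
Aggressive is strictly dominated by Neutral (it gives Firm A strictly more in every row), so Firm B never plays it.
On the remaining 2×2 (High, Low vs Neutral, Passive):
Let Firm A play High with probability p. Expected payoff against Neutral: 8p + (-4)(1−p) = 12p − 4; against Passive: (-2)p + 4(1−p) = −6p + 4.
Setting these equal: 12p − 4 = −6p + 4 ⇒ 18p = 8 ⇒ p = 4/9, and the value is (12)·(4/9) − 4 = 4/3.
For Firm B: with q = P(Neutral), equating High's and Low's payoffs gives 10q − 2 = −8q + 4 ⇒ q = 1/3.

4/3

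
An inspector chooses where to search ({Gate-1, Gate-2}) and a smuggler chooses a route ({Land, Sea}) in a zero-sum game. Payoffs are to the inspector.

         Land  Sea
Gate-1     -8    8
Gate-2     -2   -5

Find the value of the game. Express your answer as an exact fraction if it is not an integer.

-56/19

Row minima: Gate-1 → -8, Gate-2 → -5; maximin = -5.
Column maxima: Land → -2, Sea → 8; minimax = -2.
-5 ≠ -2, so there is no saddle point; optimal play is mixed.
Let the inspector play Gate-1 with probability p. Expected payoff against Land: (-8)p + (-2)(1−p) = −6p − 2; against Sea: 8p + (-5)(1−p) = 13p − 5.
Setting these equal: −6p − 2 = 13p − 5 ⇒ −19p = -3 ⇒ p = 3/19, and the value is (-6)·(3/19) − 2 = -56/19.
For the smuggler: with q = P(Land), equating Gate-1's and Gate-2's payoffs gives −16q + 8 = 3q − 5 ⇒ q = 13/19.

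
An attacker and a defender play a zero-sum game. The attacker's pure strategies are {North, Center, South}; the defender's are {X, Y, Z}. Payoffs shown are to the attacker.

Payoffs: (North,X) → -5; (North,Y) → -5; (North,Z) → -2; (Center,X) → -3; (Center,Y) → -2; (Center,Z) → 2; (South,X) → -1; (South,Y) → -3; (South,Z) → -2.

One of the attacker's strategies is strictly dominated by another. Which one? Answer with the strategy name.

Center gives a strictly higher payoff than North against every column: -3 > -5, -2 > -5, 2 > -2.
So North is strictly dominated and the attacker never plays it.

North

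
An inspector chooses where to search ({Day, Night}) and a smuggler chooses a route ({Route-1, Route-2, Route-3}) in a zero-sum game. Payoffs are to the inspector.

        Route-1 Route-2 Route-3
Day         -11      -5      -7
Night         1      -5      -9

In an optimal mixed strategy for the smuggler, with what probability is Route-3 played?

Row minima: Day → -11, Night → -9; maximin = -9.
Column maxima: Route-1 → 1, Route-2 → -5, Route-3 → -7; minimax = -7.
-9 ≠ -7, so there is no saddle point; optimal play is mixed.
Route-2 is strictly dominated by Route-3 (it gives the inspector strictly more in every row), so the smuggler never plays it.
On the remaining 2×2 (Day, Night vs Route-1, Route-3):
Let the inspector play Day with probability p. Expected payoff against Route-1: (-11)p + 1(1−p) = −12p + 1; against Route-3: (-7)p + (-9)(1−p) = 2p − 9.
Setting these equal: −12p + 1 = 2p − 9 ⇒ −14p = -10 ⇒ p = 5/7, and the value is (-12)·(5/7) + 1 = -53/7.
For the smuggler: with q = P(Route-1), equating Day's and Night's payoffs gives −4q − 7 = 10q − 9 ⇒ q = 1/7.

6/7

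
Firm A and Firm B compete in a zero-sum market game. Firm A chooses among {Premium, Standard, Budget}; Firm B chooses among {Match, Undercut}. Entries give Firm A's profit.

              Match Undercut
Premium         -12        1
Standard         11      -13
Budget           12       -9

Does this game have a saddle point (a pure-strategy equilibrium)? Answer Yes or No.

No

Row minima: Premium → -12, Standard → -13, Budget → -9; maximin = -9.
Column maxima: Match → 12, Undercut → 1; minimax = 1.
-9 ≠ 1, so no pure-strategy equilibrium exists.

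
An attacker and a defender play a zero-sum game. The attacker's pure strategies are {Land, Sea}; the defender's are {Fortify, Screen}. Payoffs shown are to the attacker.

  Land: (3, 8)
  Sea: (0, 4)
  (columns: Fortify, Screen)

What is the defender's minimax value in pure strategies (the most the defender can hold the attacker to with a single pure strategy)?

3

Column maxima: Fortify → 3, Screen → 8.
The smallest of these is 3.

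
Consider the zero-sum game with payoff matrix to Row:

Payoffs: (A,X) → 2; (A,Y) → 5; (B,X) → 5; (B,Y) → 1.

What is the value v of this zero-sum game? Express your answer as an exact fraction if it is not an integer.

Row minima: A → 2, B → 1; maximin = 2.
Column maxima: X → 5, Y → 5; minimax = 5.
2 ≠ 5, so there is no saddle point; optimal play is mixed.
Let Row play A with probability p. Expected payoff against X: 2p + 5(1−p) = −3p + 5; against Y: 5p + 1(1−p) = 4p + 1.
Setting these equal: −3p + 5 = 4p + 1 ⇒ −7p = -4 ⇒ p = 4/7, and the value is (-3)·(4/7) + 5 = 23/7.
For Column: with q = P(X), equating A's and B's payoffs gives −3q + 5 = 4q + 1 ⇒ q = 4/7.

23/7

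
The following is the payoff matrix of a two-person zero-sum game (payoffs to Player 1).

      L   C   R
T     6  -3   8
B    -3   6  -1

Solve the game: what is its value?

Row minima: T → -3, B → -3; maximin = -3.
Column maxima: L → 6, C → 6, R → 8; minimax = 6.
-3 ≠ 6, so there is no saddle point; optimal play is mixed.
R is strictly dominated by L (it gives Player 1 strictly more in every row), so Player 2 never plays it.
On the remaining 2×2 (T, B vs L, C):
Let Player 1 play T with probability p. Expected payoff against L: 6p + (-3)(1−p) = 9p − 3; against C: (-3)p + 6(1−p) = −9p + 6.
Setting these equal: 9p − 3 = −9p + 6 ⇒ 18p = 9 ⇒ p = 1/2, and the value is (9)·(1/2) − 3 = 3/2.
For Player 2: with q = P(L), equating T's and B's payoffs gives 9q − 3 = −9q + 6 ⇒ q = 1/2.

3/2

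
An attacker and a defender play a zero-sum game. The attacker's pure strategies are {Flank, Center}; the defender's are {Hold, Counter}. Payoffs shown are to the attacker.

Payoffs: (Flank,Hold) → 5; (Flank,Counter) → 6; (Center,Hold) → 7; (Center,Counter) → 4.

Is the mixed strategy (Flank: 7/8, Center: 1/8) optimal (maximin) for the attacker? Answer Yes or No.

Against Hold this mix gives (7/8)·5 + (1/8)·7 = 21/4.
Against Counter this mix gives (7/8)·6 + (1/8)·4 = 23/4.
The defender will play Hold, holding the attacker to 21/4. Shifting weight toward the row that does better against Hold would raise this floor (the equalizing mix achieves 11/2 against both Hold and Counter), so the proposed strategy is not optimal.

No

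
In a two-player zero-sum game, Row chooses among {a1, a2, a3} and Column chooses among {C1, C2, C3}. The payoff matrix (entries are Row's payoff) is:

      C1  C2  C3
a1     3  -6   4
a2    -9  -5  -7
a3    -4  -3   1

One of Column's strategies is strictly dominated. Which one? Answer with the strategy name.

C1 holds Row's payoff strictly below C3 in every row: 3 < 4, -9 < -7, -4 < 1.
So C3 is strictly dominated for Column.

C3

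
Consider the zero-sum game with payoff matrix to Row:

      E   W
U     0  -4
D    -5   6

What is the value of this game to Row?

Row minima: U → -4, D → -5; maximin = -4.
Column maxima: E → 0, W → 6; minimax = 0.
-4 ≠ 0, so there is no saddle point; optimal play is mixed.
Let Row play U with probability p. Expected payoff against E: 0p + (-5)(1−p) = 5p − 5; against W: (-4)p + 6(1−p) = −10p + 6.
Setting these equal: 5p − 5 = −10p + 6 ⇒ 15p = 11 ⇒ p = 11/15, and the value is (5)·(11/15) − 5 = -4/3.
For Column: with q = P(E), equating U's and D's payoffs gives 4q − 4 = −11q + 6 ⇒ q = 2/3.

-4/3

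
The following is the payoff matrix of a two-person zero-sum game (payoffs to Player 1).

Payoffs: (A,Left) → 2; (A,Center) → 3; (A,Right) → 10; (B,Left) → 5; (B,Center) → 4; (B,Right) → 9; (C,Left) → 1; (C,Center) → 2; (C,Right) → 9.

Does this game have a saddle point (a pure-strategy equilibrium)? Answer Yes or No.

Row minima: A → 2, B → 4, C → 1; maximin = 4.
Column maxima: Left → 5, Center → 4, Right → 10; minimax = 4.
maximin = minimax = 4, so a saddle point exists.

Yes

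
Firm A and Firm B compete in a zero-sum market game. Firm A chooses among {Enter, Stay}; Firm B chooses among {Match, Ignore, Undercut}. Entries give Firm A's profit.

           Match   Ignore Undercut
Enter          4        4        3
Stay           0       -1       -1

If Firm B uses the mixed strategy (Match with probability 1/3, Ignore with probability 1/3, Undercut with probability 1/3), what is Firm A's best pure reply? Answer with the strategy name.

Enter

Expected payoff of Enter: (1/3)·4 + (1/3)·4 + (1/3)·3 = 11/3.
Expected payoff of Stay: (1/3)·0 + (1/3)·(-1) + (1/3)·(-1) = -2/3.
The largest is 11/3, so Firm A's best response is Enter.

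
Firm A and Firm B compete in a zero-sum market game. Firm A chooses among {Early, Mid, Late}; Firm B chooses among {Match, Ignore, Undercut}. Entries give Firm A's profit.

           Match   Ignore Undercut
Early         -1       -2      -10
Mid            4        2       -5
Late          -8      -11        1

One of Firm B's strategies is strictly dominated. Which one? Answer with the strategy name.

Ignore holds Firm A's payoff strictly below Match in every row: -2 < -1, 2 < 4, -11 < -8.
So Match is strictly dominated for Firm B.

Match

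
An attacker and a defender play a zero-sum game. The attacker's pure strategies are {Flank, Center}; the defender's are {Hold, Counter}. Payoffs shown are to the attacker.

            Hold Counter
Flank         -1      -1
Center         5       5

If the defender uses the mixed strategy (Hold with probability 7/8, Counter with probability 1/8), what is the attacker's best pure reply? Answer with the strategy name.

Center

Expected payoff of Flank: (7/8)·(-1) + (1/8)·(-1) = -1.
Expected payoff of Center: (7/8)·5 + (1/8)·5 = 5.
The largest is 5, so the attacker's best response is Center.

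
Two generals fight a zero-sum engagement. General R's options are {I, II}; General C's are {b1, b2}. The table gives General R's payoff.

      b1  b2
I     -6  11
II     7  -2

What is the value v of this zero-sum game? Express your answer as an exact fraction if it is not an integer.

5/2

Row minima: I → -6, II → -2; maximin = -2.
Column maxima: b1 → 7, b2 → 11; minimax = 7.
-2 ≠ 7, so there is no saddle point; optimal play is mixed.
Let General R play I with probability p. Expected payoff against b1: (-6)p + 7(1−p) = −13p + 7; against b2: 11p + (-2)(1−p) = 13p − 2.
Setting these equal: −13p + 7 = 13p − 2 ⇒ −26p = -9 ⇒ p = 9/26, and the value is (-13)·(9/26) + 7 = 5/2.
For General C: with q = P(b1), equating I's and II's payoffs gives −17q + 11 = 9q − 2 ⇒ q = 1/2.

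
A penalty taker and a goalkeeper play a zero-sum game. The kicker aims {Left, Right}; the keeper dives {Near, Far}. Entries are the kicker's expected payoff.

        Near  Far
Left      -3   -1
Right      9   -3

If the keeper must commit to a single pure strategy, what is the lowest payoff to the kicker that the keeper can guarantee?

-1

Column maxima: Near → 9, Far → -1.
The smallest of these is -1.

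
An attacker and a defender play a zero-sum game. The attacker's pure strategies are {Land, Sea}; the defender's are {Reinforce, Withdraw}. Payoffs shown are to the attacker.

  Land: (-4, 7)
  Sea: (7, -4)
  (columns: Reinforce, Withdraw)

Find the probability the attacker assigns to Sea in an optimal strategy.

Row minima: Land → -4, Sea → -4; maximin = -4.
Column maxima: Reinforce → 7, Withdraw → 7; minimax = 7.
-4 ≠ 7, so there is no saddle point; optimal play is mixed.
Let the attacker play Land with probability p. Expected payoff against Reinforce: (-4)p + 7(1−p) = −11p + 7; against Withdraw: 7p + (-4)(1−p) = 11p − 4.
Setting these equal: −11p + 7 = 11p − 4 ⇒ −22p = -11 ⇒ p = 1/2, and the value is (-11)·(1/2) + 7 = 3/2.
For the defender: with q = P(Reinforce), equating Land's and Sea's payoffs gives −11q + 7 = 11q − 4 ⇒ q = 1/2.

1/2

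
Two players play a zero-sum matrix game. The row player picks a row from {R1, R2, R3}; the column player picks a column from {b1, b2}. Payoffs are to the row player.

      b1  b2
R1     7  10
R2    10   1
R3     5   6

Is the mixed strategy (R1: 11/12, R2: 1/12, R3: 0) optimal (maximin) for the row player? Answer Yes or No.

Against b1 this mix gives (11/12)·7 + (1/12)·10 = 29/4.
Against b2 this mix gives (11/12)·10 + (1/12)·1 = 37/4.
The column player will play b1, holding the row player to 29/4. Shifting weight toward the row that does better against b1 would raise this floor (the equalizing mix achieves 31/4 against both b1 and b2), so the proposed strategy is not optimal.

No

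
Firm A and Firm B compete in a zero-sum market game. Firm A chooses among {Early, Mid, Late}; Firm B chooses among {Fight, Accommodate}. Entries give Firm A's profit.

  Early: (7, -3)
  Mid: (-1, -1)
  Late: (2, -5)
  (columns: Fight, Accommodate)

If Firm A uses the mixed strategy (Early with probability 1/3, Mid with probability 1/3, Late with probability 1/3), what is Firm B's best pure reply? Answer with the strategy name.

Accommodate

If Firm B plays Fight, Firm A's expected payoff is (1/3)·7 + (1/3)·(-1) + (1/3)·2 = 8/3.
If Firm B plays Accommodate, Firm A's expected payoff is (1/3)·(-3) + (1/3)·(-1) + (1/3)·(-5) = -3.
Firm B minimizes Firm A's payoff; the smallest is -3, so the best response is Accommodate.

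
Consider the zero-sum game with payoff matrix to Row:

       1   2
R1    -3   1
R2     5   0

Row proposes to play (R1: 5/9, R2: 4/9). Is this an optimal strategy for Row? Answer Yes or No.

Against 1 this mix gives (5/9)·(-3) + (4/9)·5 = 5/9.
Against 2 this mix gives (5/9)·1 + (4/9)·0 = 5/9.
All of Column's active replies (1, 2) yield 5/9, and no column does worse for Row. The mix makes Column indifferent and guarantees 5/9, so it is optimal.

Yes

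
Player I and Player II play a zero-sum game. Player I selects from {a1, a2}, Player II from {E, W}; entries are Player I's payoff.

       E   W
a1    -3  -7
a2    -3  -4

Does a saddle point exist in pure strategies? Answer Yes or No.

Row minima: a1 → -7, a2 → -4; maximin = -4.
Column maxima: E → -3, W → -4; minimax = -4.
maximin = minimax = -4, so a saddle point exists.

Yes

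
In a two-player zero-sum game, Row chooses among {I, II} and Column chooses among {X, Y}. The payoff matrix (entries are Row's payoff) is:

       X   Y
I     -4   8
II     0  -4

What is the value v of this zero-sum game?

-1

Row minima: I → -4, II → -4; maximin = -4.
Column maxima: X → 0, Y → 8; minimax = 0.
-4 ≠ 0, so there is no saddle point; optimal play is mixed.
Let Row play I with probability p. Expected payoff against X: (-4)p + 0(1−p) = −4p; against Y: 8p + (-4)(1−p) = 12p − 4.
Setting these equal: −4p = 12p − 4 ⇒ −16p = -4 ⇒ p = 1/4, and the value is (-4)·(1/4) = -1.
For Column: with q = P(X), equating I's and II's payoffs gives −12q + 8 = 4q − 4 ⇒ q = 3/4.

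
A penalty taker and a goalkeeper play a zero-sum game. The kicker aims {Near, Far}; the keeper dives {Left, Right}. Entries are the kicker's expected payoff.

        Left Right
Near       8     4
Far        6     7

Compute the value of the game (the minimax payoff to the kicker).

32/5

Row minima: Near → 4, Far → 6; maximin = 6.
Column maxima: Left → 8, Right → 7; minimax = 7.
6 ≠ 7, so there is no saddle point; optimal play is mixed.
Let the kicker play Near with probability p. Expected payoff against Left: 8p + 6(1−p) = 2p + 6; against Right: 4p + 7(1−p) = −3p + 7.
Setting these equal: 2p + 6 = −3p + 7 ⇒ 5p = 1 ⇒ p = 1/5, and the value is (2)·(1/5) + 6 = 32/5.
For the keeper: with q = P(Left), equating Near's and Far's payoffs gives 4q + 4 = −q + 7 ⇒ q = 3/5.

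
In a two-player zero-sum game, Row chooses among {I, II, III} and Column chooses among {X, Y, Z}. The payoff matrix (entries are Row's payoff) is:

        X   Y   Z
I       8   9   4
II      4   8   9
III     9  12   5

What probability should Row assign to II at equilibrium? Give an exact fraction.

Row minima: I → 4, II → 4, III → 5; maximin = 5.
Column maxima: X → 9, Y → 12, Z → 9; minimax = 9.
5 ≠ 9, so there is no saddle point; optimal play is mixed.
I is strictly dominated by III, so Row never plays it.
Y is strictly dominated by X (it gives Row strictly more in every row), so Column never plays it.
On the remaining 2×2 (II, III vs X, Z):
Let Row play II with probability p. Expected payoff against X: 4p + 9(1−p) = −5p + 9; against Z: 9p + 5(1−p) = 4p + 5.
Setting these equal: −5p + 9 = 4p + 5 ⇒ −9p = -4 ⇒ p = 4/9, and the value is (-5)·(4/9) + 9 = 61/9.
For Column: with q = P(X), equating II's and III's payoffs gives −5q + 9 = 4q + 5 ⇒ q = 4/9.

4/9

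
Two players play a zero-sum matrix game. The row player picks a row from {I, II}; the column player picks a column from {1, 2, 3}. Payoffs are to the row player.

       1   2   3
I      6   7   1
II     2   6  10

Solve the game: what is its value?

Row minima: I → 1, II → 2; maximin = 2.
Column maxima: 1 → 6, 2 → 7, 3 → 10; minimax = 6.
2 ≠ 6, so there is no saddle point; optimal play is mixed.
2 is strictly dominated by 1 (it gives the row player strictly more in every row), so the column player never plays it.
On the remaining 2×2 (I, II vs 1, 3):
Let the row player play I with probability p. Expected payoff against 1: 6p + 2(1−p) = 4p + 2; against 3: 1p + 10(1−p) = −9p + 10.
Setting these equal: 4p + 2 = −9p + 10 ⇒ 13p = 8 ⇒ p = 8/13, and the value is (4)·(8/13) + 2 = 58/13.
For the column player: with q = P(1), equating I's and II's payoffs gives 5q + 1 = −8q + 10 ⇒ q = 9/13.

58/13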